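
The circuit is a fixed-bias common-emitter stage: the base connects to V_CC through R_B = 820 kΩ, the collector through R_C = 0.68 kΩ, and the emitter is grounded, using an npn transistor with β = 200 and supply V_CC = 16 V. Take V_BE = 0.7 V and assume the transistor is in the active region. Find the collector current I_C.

I_C ≈ 3.7 mA

Base loop: V_CC = I_B·R_B + V_BE, so I_B = (16 − 0.7)/820 kΩ = 0.0187 mA.
In the active region I_C = β·I_B = 200 × 0.0187 = 3.73 mA.
Collector loop: V_CE = V_CC − I_C·R_C = 16 − 3.73×0.68 = 13.5 V.
Since V_CE = 13.5 V > V_CE(sat) ≈ 0.2 V, the transistor is in the active region as assumed.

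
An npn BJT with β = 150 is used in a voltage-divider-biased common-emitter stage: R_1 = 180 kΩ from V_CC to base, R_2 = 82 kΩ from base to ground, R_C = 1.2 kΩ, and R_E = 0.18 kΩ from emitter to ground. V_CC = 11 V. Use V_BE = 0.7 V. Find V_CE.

V_CE ≈ 4.2 V

Thevenize the base divider: V_Th = V_CC·R_2/(R_1+R_2) = 11×82/262 = 3.44 V, R_Th = R_1‖R_2 = 56.3 kΩ.
Base-emitter loop: V_Th = I_B·R_Th + V_BE + (β+1)I_B·R_E, so I_B = (3.44 − 0.7) / (56.3 + 151×0.18) = 0.0328 mA.
I_C = β·I_B = 150×0.0328 = 4.93 mA, and I_E = (β+1)I_B = 4.96 mA.
V_CE = V_CC − I_C·R_C − I_E·R_E = 11 − 4.93×1.2 − 4.96×0.18 = 4.2 V.
V_CE = 4.2 V > 0.2 V confirms active-region operation.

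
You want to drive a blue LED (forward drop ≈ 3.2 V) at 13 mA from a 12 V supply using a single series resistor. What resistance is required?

R ≈ 0.68 kΩ

The resistor drops V_S − V_D = 12 − 3.2 = 8.8 V at 13 mA.
R = 8.8 V / 13 mA = 0.677 kΩ.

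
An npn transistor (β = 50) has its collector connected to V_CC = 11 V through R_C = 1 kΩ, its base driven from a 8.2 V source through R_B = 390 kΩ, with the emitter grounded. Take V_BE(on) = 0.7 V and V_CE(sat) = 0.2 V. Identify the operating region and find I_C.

active; I_C ≈ 0.96 mA

Assume active. Base-emitter loop: I_B = (V_BB − V_BE)/R_B = (8.2 − 0.7)/390 = 0.0192 mA.
I_C = β·I_B = 50×0.0192 = 0.962 mA.
V_CE = V_CC − I_C·R_C = 11 − 0.962×1 = 10 V > V_CE(sat), so the active-region assumption holds.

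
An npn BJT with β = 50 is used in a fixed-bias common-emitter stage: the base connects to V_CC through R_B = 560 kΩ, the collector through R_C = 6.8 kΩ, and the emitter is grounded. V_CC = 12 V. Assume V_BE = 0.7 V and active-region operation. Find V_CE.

V_CE ≈ 5.1 V

Base loop: V_CC = I_B·R_B + V_BE, so I_B = (12 − 0.7)/560 kΩ = 0.0202 mA.
In the active region I_C = β·I_B = 50 × 0.0202 = 1.01 mA.
Collector loop: V_CE = V_CC − I_C·R_C = 12 − 1.01×6.8 = 5.14 V.
Since V_CE = 5.14 V > V_CE(sat) ≈ 0.2 V, the transistor is in the active region as assumed.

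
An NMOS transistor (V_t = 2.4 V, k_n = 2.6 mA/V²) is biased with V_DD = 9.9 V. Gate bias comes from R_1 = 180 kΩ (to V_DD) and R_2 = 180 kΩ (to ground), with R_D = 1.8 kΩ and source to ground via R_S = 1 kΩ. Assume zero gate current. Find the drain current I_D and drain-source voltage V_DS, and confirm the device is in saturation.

I_D ≈ 1.5 mA, V_DS ≈ 5.7 V

V_G = V_DD·R_2/(R_1+R_2) = 9.9×180/360 = 4.95 V.
Assume saturation: I_D = (k_n/2)(V_GS − V_t)² with V_GS = V_G − I_D·R_S = 4.95 − 1·I_D.
Substituting gives 1.3·I_D² − 7.63·I_D + 8.45 = 0, with roots I_D = 1.48 or 4.39 mA.
The root I_D = 4.39 mA gives V_GS = 0.563 V ≤ V_t, so take I_D = 1.48 mA.
Then V_GS = 3.47 V and V_DS = V_DD − I_D(R_D+R_S) = 9.9 − 1.48×2.8 = 5.75 V.
Saturation requires V_DS ≥ V_GS − V_t = 1.07 V; 5.75 ≥ 1.07 ✓.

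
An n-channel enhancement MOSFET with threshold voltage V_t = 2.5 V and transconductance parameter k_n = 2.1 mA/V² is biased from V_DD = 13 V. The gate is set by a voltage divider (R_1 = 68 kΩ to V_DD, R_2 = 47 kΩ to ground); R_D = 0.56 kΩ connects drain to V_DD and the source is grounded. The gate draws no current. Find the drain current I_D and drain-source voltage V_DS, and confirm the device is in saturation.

V_G = V_DD·R_2/(R_1+R_2) = 13×47/115 = 5.31 V. With the source grounded, V_GS = V_G = 5.31 V.
Assume saturation: I_D = (k_n/2)(V_GS − V_t)² = (2.1/2)×(5.31 − 2.5)² = 1.05×2.81² = 8.31 mA.
V_DS = V_DD − I_D·R_D = 13 − 8.31×0.56 = 8.35 V.
Saturation requires V_DS ≥ V_GS − V_t = 2.81 V; 8.35 ≥ 2.81 ✓.

I_D ≈ 8.3 mA, V_DS ≈ 8.3 V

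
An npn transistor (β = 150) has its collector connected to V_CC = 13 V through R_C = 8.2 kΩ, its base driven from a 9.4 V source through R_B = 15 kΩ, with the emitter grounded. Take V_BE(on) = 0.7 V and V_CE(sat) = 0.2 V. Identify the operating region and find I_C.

Assume active: I_B = (9.4 − 0.7)/15 = 0.58 mA, giving I_C = β·I_B = 87 mA.
But then V_CE = 13 − 87×8.2 = -700 V < V_CE(sat) = 0.2 V — impossible in the active region.
So the transistor is saturated. With V_CE = 0.2 V, I_C = (V_CC − 0.2)/R_C = 12.8/8.2 = 1.56 mA.
Check: β·I_B = 87 mA > I_C = 1.56 mA, confirming saturation.

saturation; I_C ≈ 1.6 mA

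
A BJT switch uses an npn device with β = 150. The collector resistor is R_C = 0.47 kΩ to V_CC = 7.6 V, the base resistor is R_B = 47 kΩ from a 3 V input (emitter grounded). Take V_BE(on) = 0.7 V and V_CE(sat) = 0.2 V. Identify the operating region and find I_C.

active; I_C ≈ 7.3 mA

Assume active. Base-emitter loop: I_B = (V_BB − V_BE)/R_B = (3 − 0.7)/47 = 0.0489 mA.
I_C = β·I_B = 150×0.0489 = 7.34 mA.
V_CE = V_CC − I_C·R_C = 7.6 − 7.34×0.47 = 4.15 V > V_CE(sat), so the active-region assumption holds.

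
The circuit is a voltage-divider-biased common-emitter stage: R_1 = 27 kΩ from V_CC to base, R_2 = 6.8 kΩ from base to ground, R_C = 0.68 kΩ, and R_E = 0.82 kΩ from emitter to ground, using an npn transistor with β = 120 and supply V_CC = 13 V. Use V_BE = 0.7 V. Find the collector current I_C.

Thevenize the base divider: V_Th = V_CC·R_2/(R_1+R_2) = 13×6.8/33.8 = 2.62 V, R_Th = R_1‖R_2 = 5.43 kΩ.
Base-emitter loop: V_Th = I_B·R_Th + V_BE + (β+1)I_B·R_E, so I_B = (2.62 − 0.7) / (5.43 + 121×0.82) = 0.0183 mA.
I_C = β·I_B = 120×0.0183 = 2.2 mA, and I_E = (β+1)I_B = 2.21 mA.
V_CE = V_CC − I_C·R_C − I_E·R_E = 13 − 2.2×0.68 − 2.21×0.82 = 9.69 V.
V_CE = 9.69 V > 0.2 V confirms active-region operation.

I_C ≈ 2.2 mA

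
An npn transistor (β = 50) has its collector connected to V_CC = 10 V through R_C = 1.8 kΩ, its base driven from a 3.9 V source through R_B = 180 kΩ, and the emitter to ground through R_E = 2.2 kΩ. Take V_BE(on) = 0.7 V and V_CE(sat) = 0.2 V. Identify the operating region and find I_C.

active; I_C ≈ 0.55 mA

Assume active. Base-emitter loop: I_B = (V_BB − V_BE)/(R_B + (β+1)R_E) = (3.9 − 0.7)/(180 + 51×2.2) = 0.011 mA.
I_C = β·I_B = 50×0.011 = 0.548 mA.
V_CE = V_CC − I_C·R_C − I_E·R_E = 10 − 0.548×1.8 − 0.559×2.2 = 7.79 V > V_CE(sat), so the active-region assumption holds.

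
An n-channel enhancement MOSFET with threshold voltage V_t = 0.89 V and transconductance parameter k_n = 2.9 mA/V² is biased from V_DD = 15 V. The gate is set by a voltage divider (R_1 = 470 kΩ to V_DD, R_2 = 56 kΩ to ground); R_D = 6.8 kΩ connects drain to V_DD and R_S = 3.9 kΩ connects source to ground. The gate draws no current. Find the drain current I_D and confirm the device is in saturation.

V_G = V_DD·R_2/(R_1+R_2) = 15×56/526 = 1.6 V.
Assume saturation: I_D = (k_n/2)(V_GS − V_t)² with V_GS = V_G − I_D·R_S = 1.6 − 3.9·I_D.
Substituting gives 22.1·I_D² − 9·I_D + 0.725 = 0, with roots I_D = 0.11 or 0.297 mA.
The root I_D = 0.297 mA gives V_GS = 0.437 V ≤ V_t, so take I_D = 0.11 mA.
Then V_GS = 1.17 V and V_DS = V_DD − I_D(R_D+R_S) = 15 − 0.11×10.7 = 13.8 V.
Saturation requires V_DS ≥ V_GS − V_t = 0.276 V; 13.8 ≥ 0.276 ✓.

I_D ≈ 0.11 mA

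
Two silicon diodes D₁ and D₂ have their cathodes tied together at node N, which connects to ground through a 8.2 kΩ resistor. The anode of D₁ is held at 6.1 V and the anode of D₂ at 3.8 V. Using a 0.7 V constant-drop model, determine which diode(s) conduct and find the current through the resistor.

Assume both conduct. Then node N would need to be at both 6.1−0.7 = 5.4 V and 3.8−0.7 = 3.1 V, which is impossible.
Assume only D₁ conducts: V_N = 6.1 − 0.7 = 5.4 V, so I_R = 5.4/8.2 = 0.659 mA.
Check D₂: its anode-to-cathode voltage is 3.8 − 5.4 = -1.6 V < 0.7 V, so it is off. The assumption is consistent.

Only D₁ conducts; I_R ≈ 0.66 mA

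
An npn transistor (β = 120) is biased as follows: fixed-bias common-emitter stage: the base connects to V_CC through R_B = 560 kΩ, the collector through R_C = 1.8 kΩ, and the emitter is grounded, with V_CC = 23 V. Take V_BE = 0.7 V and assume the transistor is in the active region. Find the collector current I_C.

I_C ≈ 4.8 mA

Base loop: V_CC = I_B·R_B + V_BE, so I_B = (23 − 0.7)/560 kΩ = 0.0398 mA.
In the active region I_C = β·I_B = 120 × 0.0398 = 4.78 mA.
Collector loop: V_CE = V_CC − I_C·R_C = 23 − 4.78×1.8 = 14.4 V.
Since V_CE = 14.4 V > V_CE(sat) ≈ 0.2 V, the transistor is in the active region as assumed.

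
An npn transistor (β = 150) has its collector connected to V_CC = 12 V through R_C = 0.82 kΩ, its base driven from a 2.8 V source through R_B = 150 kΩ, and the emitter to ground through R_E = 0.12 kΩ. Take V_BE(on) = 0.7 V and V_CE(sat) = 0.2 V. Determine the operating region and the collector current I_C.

active; I_C ≈ 1.9 mA

Assume active. Base-emitter loop: I_B = (V_BB − V_BE)/(R_B + (β+1)R_E) = (2.8 − 0.7)/(150 + 151×0.12) = 0.0125 mA.
I_C = β·I_B = 150×0.0125 = 1.87 mA.
V_CE = V_CC − I_C·R_C − I_E·R_E = 12 − 1.87×0.82 − 1.89×0.12 = 10.2 V > V_CE(sat), so the active-region assumption holds.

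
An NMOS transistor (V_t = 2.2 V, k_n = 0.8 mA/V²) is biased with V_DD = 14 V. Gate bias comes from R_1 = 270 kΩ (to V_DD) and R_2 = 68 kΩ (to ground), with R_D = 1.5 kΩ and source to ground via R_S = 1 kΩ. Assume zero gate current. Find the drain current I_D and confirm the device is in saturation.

V_G = V_DD·R_2/(R_1+R_2) = 14×68/338 = 2.82 V.
Assume saturation: I_D = (k_n/2)(V_GS − V_t)² with V_GS = V_G − I_D·R_S = 2.82 − 1·I_D.
Substituting gives 0.4·I_D² − 1.49·I_D + 0.152 = 0, with roots I_D = 0.105 or 3.63 mA.
The root I_D = 3.63 mA gives V_GS = -0.812 V ≤ V_t, so take I_D = 0.105 mA.
Then V_GS = 2.71 V and V_DS = V_DD − I_D(R_D+R_S) = 14 − 0.105×2.5 = 13.7 V.
Saturation requires V_DS ≥ V_GS − V_t = 0.512 V; 13.7 ≥ 0.512 ✓.

I_D ≈ 0.1 mA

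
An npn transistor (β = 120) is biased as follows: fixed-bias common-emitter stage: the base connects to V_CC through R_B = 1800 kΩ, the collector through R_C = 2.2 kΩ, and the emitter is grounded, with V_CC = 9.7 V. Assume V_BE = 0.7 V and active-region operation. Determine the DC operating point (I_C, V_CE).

I_C ≈ 0.6 mA, V_CE ≈ 8.4 V

Base loop: V_CC = I_B·R_B + V_BE, so I_B = (9.7 − 0.7)/1800 kΩ = 0.005 mA.
In the active region I_C = β·I_B = 120 × 0.005 = 0.6 mA.
Collector loop: V_CE = V_CC − I_C·R_C = 9.7 − 0.6×2.2 = 8.38 V.
Since V_CE = 8.38 V > V_CE(sat) ≈ 0.2 V, the transistor is in the active region as assumed.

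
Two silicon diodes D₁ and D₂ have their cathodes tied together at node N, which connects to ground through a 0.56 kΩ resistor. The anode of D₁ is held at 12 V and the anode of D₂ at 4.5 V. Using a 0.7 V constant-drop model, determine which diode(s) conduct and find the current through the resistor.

Assume both conduct. Then node N would need to be at both 12−0.7 = 11.3 V and 4.5−0.7 = 3.8 V, which is impossible.
Assume only D₁ conducts: V_N = 12 − 0.7 = 11.3 V, so I_R = 11.3/0.56 = 20.2 mA.
Check D₂: its anode-to-cathode voltage is 4.5 − 11.3 = -6.8 V < 0.7 V, so it is off. The assumption is consistent.

Only D₁ conducts; I_R ≈ 20 mA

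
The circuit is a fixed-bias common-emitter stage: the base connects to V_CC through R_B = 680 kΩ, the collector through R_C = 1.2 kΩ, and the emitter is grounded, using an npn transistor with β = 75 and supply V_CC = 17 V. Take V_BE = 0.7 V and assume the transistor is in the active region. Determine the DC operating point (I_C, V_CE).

Base loop: V_CC = I_B·R_B + V_BE, so I_B = (17 − 0.7)/680 kΩ = 0.024 mA.
In the active region I_C = β·I_B = 75 × 0.024 = 1.8 mA.
Collector loop: V_CE = V_CC − I_C·R_C = 17 − 1.8×1.2 = 14.8 V.
Since V_CE = 14.8 V > V_CE(sat) ≈ 0.2 V, the transistor is in the active region as assumed.

I_C ≈ 1.8 mA, V_CE ≈ 15 V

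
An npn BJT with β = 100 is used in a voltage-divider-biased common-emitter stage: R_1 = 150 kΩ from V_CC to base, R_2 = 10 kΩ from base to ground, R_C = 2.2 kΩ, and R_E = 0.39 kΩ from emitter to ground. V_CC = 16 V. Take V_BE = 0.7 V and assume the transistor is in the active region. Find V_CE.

V_CE ≈ 14 V

Thevenize the base divider: V_Th = V_CC·R_2/(R_1+R_2) = 16×10/160 = 1 V, R_Th = R_1‖R_2 = 9.38 kΩ.
Base-emitter loop: V_Th = I_B·R_Th + V_BE + (β+1)I_B·R_E, so I_B = (1 − 0.7) / (9.38 + 101×0.39) = 0.00615 mA.
I_C = β·I_B = 100×0.00615 = 0.615 mA, and I_E = (β+1)I_B = 0.621 mA.
V_CE = V_CC − I_C·R_C − I_E·R_E = 16 − 0.615×2.2 − 0.621×0.39 = 14.4 V.
V_CE = 14.4 V > 0.2 V confirms active-region operation.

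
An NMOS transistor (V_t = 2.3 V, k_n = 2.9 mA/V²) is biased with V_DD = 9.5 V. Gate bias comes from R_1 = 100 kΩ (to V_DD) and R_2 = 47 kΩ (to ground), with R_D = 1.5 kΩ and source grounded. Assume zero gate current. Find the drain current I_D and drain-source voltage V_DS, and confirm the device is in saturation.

I_D ≈ 0.79 mA, V_DS ≈ 8.3 V

V_G = V_DD·R_2/(R_1+R_2) = 9.5×47/147 = 3.04 V. With the source grounded, V_GS = V_G = 3.04 V.
Assume saturation: I_D = (k_n/2)(V_GS − V_t)² = (2.9/2)×(3.04 − 2.3)² = 1.45×0.737² = 0.788 mA.
V_DS = V_DD − I_D·R_D = 9.5 − 0.788×1.5 = 8.32 V.
Saturation requires V_DS ≥ V_GS − V_t = 0.737 V; 8.32 ≥ 0.737 ✓.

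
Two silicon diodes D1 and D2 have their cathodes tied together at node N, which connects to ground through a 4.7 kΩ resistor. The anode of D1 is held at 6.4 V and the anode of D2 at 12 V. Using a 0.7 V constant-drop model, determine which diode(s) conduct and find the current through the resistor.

Only D2 conducts; I_R ≈ 2.4 mA

Assume both conduct. Then node N would need to be at both 6.4−0.7 = 5.7 V and 12−0.7 = 11.3 V, which is impossible.
Assume only D2 conducts: V_N = 12 − 0.7 = 11.3 V, so I_R = 11.3/4.7 = 2.4 mA.
Check D1: its anode-to-cathode voltage is 6.4 − 11.3 = -4.9 V < 0.7 V, so it is off. The assumption is consistent.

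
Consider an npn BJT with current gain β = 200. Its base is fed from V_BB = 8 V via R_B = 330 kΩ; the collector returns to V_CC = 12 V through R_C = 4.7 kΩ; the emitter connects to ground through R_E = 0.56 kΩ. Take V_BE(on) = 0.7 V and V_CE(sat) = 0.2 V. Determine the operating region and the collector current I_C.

saturation; I_C ≈ 2.2 mA

Assume active: I_B = (8 − 0.7)/(330 + 201×0.56) = 0.0165 mA, I_C = β·I_B = 3.3 mA.
Then V_CE = 12 − 3.3×4.7 − 3.32×0.56 = -5.36 V < 0.2 V — the active assumption fails.
Re-solve with V_CE = 0.2 V. KCL at the emitter: V_E/R_E = (V_BB−0.7−V_E)/R_B + (V_CC−0.2−V_E)/R_C, giving V_E = 1.27 V.
I_C = (V_CC − 0.2 − V_E)/R_C = (11.8 − 1.27)/4.7 = 2.24 mA.
Check: I_B = (7.3 − 1.27)/330 = 0.0183 mA, and β·I_B = 3.66 mA > I_C, confirming saturation.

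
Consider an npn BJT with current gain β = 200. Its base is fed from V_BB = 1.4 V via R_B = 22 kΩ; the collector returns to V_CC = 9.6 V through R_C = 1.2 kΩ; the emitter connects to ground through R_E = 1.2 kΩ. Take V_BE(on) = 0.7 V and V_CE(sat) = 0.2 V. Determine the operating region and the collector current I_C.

Assume active. Base-emitter loop: I_B = (V_BB − V_BE)/(R_B + (β+1)R_E) = (1.4 − 0.7)/(22 + 201×1.2) = 0.00266 mA.
I_C = β·I_B = 200×0.00266 = 0.532 mA.
V_CE = V_CC − I_C·R_C − I_E·R_E = 9.6 − 0.532×1.2 − 0.535×1.2 = 8.32 V > V_CE(sat), so the active-region assumption holds.

active; I_C ≈ 0.53 mA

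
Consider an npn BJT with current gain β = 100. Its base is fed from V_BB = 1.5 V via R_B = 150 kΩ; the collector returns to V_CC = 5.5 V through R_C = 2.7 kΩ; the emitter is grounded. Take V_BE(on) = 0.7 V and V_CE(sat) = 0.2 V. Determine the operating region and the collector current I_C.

Assume active. Base-emitter loop: I_B = (V_BB − V_BE)/R_B = (1.5 − 0.7)/150 = 0.00533 mA.
I_C = β·I_B = 100×0.00533 = 0.533 mA.
V_CE = V_CC − I_C·R_C = 5.5 − 0.533×2.7 = 4.06 V > V_CE(sat), so the active-region assumption holds.

active; I_C ≈ 0.53 mA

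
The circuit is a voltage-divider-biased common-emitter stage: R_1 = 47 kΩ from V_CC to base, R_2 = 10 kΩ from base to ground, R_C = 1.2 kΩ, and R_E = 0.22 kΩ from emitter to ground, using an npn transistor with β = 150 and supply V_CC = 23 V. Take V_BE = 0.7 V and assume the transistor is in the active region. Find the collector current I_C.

I_C ≈ 12 mA

Thevenize the base divider: V_Th = V_CC·R_2/(R_1+R_2) = 23×10/57 = 4.04 V, R_Th = R_1‖R_2 = 8.25 kΩ.
Base-emitter loop: V_Th = I_B·R_Th + V_BE + (β+1)I_B·R_E, so I_B = (4.04 − 0.7) / (8.25 + 151×0.22) = 0.0804 mA.
I_C = β·I_B = 150×0.0804 = 12.1 mA, and I_E = (β+1)I_B = 12.1 mA.
V_CE = V_CC − I_C·R_C − I_E·R_E = 23 − 12.1×1.2 − 12.1×0.22 = 5.85 V.
V_CE = 5.85 V > 0.2 V confirms active-region operation.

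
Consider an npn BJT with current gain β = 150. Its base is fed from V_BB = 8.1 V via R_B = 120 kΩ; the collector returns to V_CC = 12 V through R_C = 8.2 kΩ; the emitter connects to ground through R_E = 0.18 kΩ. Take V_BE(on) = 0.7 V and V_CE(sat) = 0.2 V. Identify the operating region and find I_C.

saturation; I_C ≈ 1.4 mA

Assume active: I_B = (8.1 − 0.7)/(120 + 151×0.18) = 0.0503 mA, I_C = β·I_B = 7.54 mA.
Then V_CE = 12 − 7.54×8.2 − 7.59×0.18 = -51.2 V < 0.2 V — the active assumption fails.
Re-solve with V_CE = 0.2 V. KCL at the emitter: V_E/R_E = (V_BB−0.7−V_E)/R_B + (V_CC−0.2−V_E)/R_C, giving V_E = 0.264 V.
I_C = (V_CC − 0.2 − V_E)/R_C = (11.8 − 0.264)/8.2 = 1.41 mA.
Check: I_B = (7.4 − 0.264)/120 = 0.0595 mA, and β·I_B = 8.92 mA > I_C, confirming saturation.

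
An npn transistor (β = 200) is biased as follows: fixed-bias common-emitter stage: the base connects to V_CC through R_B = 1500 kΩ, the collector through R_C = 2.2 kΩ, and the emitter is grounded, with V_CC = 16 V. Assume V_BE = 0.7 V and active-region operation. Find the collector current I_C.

I_C ≈ 2 mA

Base loop: V_CC = I_B·R_B + V_BE, so I_B = (16 − 0.7)/1500 kΩ = 0.0102 mA.
In the active region I_C = β·I_B = 200 × 0.0102 = 2.04 mA.
Collector loop: V_CE = V_CC − I_C·R_C = 16 − 2.04×2.2 = 11.5 V.
Since V_CE = 11.5 V > V_CE(sat) ≈ 0.2 V, the transistor is in the active region as assumed.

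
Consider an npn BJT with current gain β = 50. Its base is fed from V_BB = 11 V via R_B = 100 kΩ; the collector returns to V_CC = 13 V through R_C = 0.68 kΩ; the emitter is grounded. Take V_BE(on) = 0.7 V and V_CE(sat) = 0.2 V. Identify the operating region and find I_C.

Assume active. Base-emitter loop: I_B = (V_BB − V_BE)/R_B = (11 − 0.7)/100 = 0.103 mA.
I_C = β·I_B = 50×0.103 = 5.15 mA.
V_CE = V_CC − I_C·R_C = 13 − 5.15×0.68 = 9.5 V > V_CE(sat), so the active-region assumption holds.

active; I_C ≈ 5.2 mA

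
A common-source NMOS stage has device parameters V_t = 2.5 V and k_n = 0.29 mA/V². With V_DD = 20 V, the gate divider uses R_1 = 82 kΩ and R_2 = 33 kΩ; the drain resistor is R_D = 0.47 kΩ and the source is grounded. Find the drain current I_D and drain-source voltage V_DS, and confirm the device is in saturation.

I_D ≈ 1.5 mA, V_DS ≈ 19 V

V_G = V_DD·R_2/(R_1+R_2) = 20×33/115 = 5.74 V. With the source grounded, V_GS = V_G = 5.74 V.
Assume saturation: I_D = (k_n/2)(V_GS − V_t)² = (0.29/2)×(5.74 − 2.5)² = 0.145×3.24² = 1.52 mA.
V_DS = V_DD − I_D·R_D = 20 − 1.52×0.47 = 19.3 V.
Saturation requires V_DS ≥ V_GS − V_t = 3.24 V; 19.3 ≥ 3.24 ✓.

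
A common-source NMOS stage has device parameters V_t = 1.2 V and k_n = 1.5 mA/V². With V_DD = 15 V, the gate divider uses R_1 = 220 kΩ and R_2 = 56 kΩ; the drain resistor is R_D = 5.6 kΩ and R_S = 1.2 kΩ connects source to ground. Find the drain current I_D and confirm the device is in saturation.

V_G = V_DD·R_2/(R_1+R_2) = 15×56/276 = 3.04 V.
Assume saturation: I_D = (k_n/2)(V_GS − V_t)² with V_GS = V_G − I_D·R_S = 3.04 − 1.2·I_D.
Substituting gives 1.08·I_D² − 4.32·I_D + 2.55 = 0, with roots I_D = 0.72 or 3.28 mA.
The root I_D = 3.28 mA gives V_GS = -0.891 V ≤ V_t, so take I_D = 0.72 mA.
Then V_GS = 2.18 V and V_DS = V_DD − I_D(R_D+R_S) = 15 − 0.72×6.8 = 10.1 V.
Saturation requires V_DS ≥ V_GS − V_t = 0.98 V; 10.1 ≥ 0.98 ✓.

I_D ≈ 0.72 mA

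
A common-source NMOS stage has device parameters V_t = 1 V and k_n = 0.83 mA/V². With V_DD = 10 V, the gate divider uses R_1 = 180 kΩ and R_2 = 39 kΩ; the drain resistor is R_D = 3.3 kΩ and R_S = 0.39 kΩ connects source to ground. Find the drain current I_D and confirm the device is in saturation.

I_D ≈ 0.2 mA

V_G = V_DD·R_2/(R_1+R_2) = 10×39/219 = 1.78 V.
Assume saturation: I_D = (k_n/2)(V_GS − V_t)² with V_GS = V_G − I_D·R_S = 1.78 − 0.39·I_D.
Substituting gives 0.0631·I_D² − 1.25·I_D + 0.253 = 0, with roots I_D = 0.204 or 19.6 mA.
The root I_D = 19.6 mA gives V_GS = -5.88 V ≤ V_t, so take I_D = 0.204 mA.
Then V_GS = 1.7 V and V_DS = V_DD − I_D(R_D+R_S) = 10 − 0.204×3.69 = 9.25 V.
Saturation requires V_DS ≥ V_GS − V_t = 0.701 V; 9.25 ≥ 0.701 ✓.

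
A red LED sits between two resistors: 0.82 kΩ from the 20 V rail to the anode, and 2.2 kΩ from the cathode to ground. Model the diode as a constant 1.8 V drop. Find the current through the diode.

I ≈ 6 mA

The two resistors are in series with the diode, so KVL gives 20 = I·0.82 + 1.8 + I·2.2.
I = (20 − 1.8) / (0.82 + 2.2) kΩ = 18.2 / 3.02 = 6.03 mA.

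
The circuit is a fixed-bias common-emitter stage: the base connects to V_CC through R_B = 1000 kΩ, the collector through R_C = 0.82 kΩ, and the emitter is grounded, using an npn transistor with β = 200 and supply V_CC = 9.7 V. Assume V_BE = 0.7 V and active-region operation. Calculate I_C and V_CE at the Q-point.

Base loop: V_CC = I_B·R_B + V_BE, so I_B = (9.7 − 0.7)/1000 kΩ = 0.009 mA.
In the active region I_C = β·I_B = 200 × 0.009 = 1.8 mA.
Collector loop: V_CE = V_CC − I_C·R_C = 9.7 − 1.8×0.82 = 8.22 V.
Since V_CE = 8.22 V > V_CE(sat) ≈ 0.2 V, the transistor is in the active region as assumed.

I_C ≈ 1.8 mA, V_CE ≈ 8.2 V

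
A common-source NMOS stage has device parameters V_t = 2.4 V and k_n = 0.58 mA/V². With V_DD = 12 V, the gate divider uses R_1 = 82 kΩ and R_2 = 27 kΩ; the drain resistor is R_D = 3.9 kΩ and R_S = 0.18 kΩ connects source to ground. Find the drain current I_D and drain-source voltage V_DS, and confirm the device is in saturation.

V_G = V_DD·R_2/(R_1+R_2) = 12×27/109 = 2.97 V.
Assume saturation: I_D = (k_n/2)(V_GS − V_t)² with V_GS = V_G − I_D·R_S = 2.97 − 0.18·I_D.
Substituting gives 0.0094·I_D² − 1.06·I_D + 0.095 = 0, with roots I_D = 0.0898 or 113 mA.
The root I_D = 113 mA gives V_GS = -17.3 V ≤ V_t, so take I_D = 0.0898 mA.
Then V_GS = 2.96 V and V_DS = V_DD − I_D(R_D+R_S) = 12 − 0.0898×4.08 = 11.6 V.
Saturation requires V_DS ≥ V_GS − V_t = 0.556 V; 11.6 ≥ 0.556 ✓.

I_D ≈ 0.09 mA, V_DS ≈ 12 V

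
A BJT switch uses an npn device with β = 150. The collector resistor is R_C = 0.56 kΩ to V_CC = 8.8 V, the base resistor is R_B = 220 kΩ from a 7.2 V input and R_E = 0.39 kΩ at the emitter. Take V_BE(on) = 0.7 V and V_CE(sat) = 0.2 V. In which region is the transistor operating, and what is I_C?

active; I_C ≈ 3.5 mA

Assume active. Base-emitter loop: I_B = (V_BB − V_BE)/(R_B + (β+1)R_E) = (7.2 − 0.7)/(220 + 151×0.39) = 0.0233 mA.
I_C = β·I_B = 150×0.0233 = 3.5 mA.
V_CE = V_CC − I_C·R_C − I_E·R_E = 8.8 − 3.5×0.56 − 3.52×0.39 = 5.47 V > V_CE(sat), so the active-region assumption holds.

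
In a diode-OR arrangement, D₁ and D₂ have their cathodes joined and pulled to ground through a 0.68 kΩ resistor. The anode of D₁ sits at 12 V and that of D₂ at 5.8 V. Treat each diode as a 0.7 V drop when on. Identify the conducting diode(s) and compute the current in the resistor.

Assume both conduct. Then node N would need to be at both 12−0.7 = 11.3 V and 5.8−0.7 = 5.1 V, which is impossible.
Assume only D₁ conducts: V_N = 12 − 0.7 = 11.3 V, so I_R = 11.3/0.68 = 16.6 mA.
Check D₂: its anode-to-cathode voltage is 5.8 − 11.3 = -5.5 V < 0.7 V, so it is off. The assumption is consistent.

Only D₁ conducts; I_R ≈ 17 mA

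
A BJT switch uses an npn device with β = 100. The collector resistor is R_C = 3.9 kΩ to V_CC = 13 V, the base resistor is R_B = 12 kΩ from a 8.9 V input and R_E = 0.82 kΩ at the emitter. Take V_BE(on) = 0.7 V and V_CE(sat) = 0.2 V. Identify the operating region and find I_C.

saturation; I_C ≈ 2.6 mA

Assume active: I_B = (8.9 − 0.7)/(12 + 101×0.82) = 0.0865 mA, I_C = β·I_B = 8.65 mA.
Then V_CE = 13 − 8.65×3.9 − 8.73×0.82 = -27.9 V < 0.2 V — the active assumption fails.
Re-solve with V_CE = 0.2 V. KCL at the emitter: V_E/R_E = (V_BB−0.7−V_E)/R_B + (V_CC−0.2−V_E)/R_C, giving V_E = 2.54 V.
I_C = (V_CC − 0.2 − V_E)/R_C = (12.8 − 2.54)/3.9 = 2.63 mA.
Check: I_B = (8.2 − 2.54)/12 = 0.471 mA, and β·I_B = 47.1 mA > I_C, confirming saturation.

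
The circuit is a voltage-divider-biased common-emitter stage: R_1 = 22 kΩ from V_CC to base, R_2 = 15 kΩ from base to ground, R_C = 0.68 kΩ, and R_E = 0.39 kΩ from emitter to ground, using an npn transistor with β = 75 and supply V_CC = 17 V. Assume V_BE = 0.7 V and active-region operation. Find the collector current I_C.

I_C ≈ 12 mA

Thevenize the base divider: V_Th = V_CC·R_2/(R_1+R_2) = 17×15/37 = 6.89 V, R_Th = R_1‖R_2 = 8.92 kΩ.
Base-emitter loop: V_Th = I_B·R_Th + V_BE + (β+1)I_B·R_E, so I_B = (6.89 − 0.7) / (8.92 + 76×0.39) = 0.161 mA.
I_C = β·I_B = 75×0.161 = 12 mA, and I_E = (β+1)I_B = 12.2 mA.
V_CE = V_CC − I_C·R_C − I_E·R_E = 17 − 12×0.68 − 12.2×0.39 = 4.05 V.
V_CE = 4.05 V > 0.2 V confirms active-region operation.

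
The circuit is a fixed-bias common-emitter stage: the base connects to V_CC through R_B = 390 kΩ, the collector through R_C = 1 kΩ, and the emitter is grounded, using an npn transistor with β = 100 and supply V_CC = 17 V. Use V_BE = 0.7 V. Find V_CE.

V_CE ≈ 13 V

Base loop: V_CC = I_B·R_B + V_BE, so I_B = (17 − 0.7)/390 kΩ = 0.0418 mA.
In the active region I_C = β·I_B = 100 × 0.0418 = 4.18 mA.
Collector loop: V_CE = V_CC − I_C·R_C = 17 − 4.18×1 = 12.8 V.
Since V_CE = 12.8 V > V_CE(sat) ≈ 0.2 V, the transistor is in the active region as assumed.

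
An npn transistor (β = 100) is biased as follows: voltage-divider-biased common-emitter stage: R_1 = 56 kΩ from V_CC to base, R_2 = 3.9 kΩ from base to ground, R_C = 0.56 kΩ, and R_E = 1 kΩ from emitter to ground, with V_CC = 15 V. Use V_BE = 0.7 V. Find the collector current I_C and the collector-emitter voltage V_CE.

I_C ≈ 0.26 mA, V_CE ≈ 15 V

Thevenize the base divider: V_Th = V_CC·R_2/(R_1+R_2) = 15×3.9/59.9 = 0.977 V, R_Th = R_1‖R_2 = 3.65 kΩ.
Base-emitter loop: V_Th = I_B·R_Th + V_BE + (β+1)I_B·R_E, so I_B = (0.977 − 0.7) / (3.65 + 101×1) = 0.00264 mA.
I_C = β·I_B = 100×0.00264 = 0.264 mA, and I_E = (β+1)I_B = 0.267 mA.
V_CE = V_CC − I_C·R_C − I_E·R_E = 15 − 0.264×0.56 − 0.267×1 = 14.6 V.
V_CE = 14.6 V > 0.2 V confirms active-region operation.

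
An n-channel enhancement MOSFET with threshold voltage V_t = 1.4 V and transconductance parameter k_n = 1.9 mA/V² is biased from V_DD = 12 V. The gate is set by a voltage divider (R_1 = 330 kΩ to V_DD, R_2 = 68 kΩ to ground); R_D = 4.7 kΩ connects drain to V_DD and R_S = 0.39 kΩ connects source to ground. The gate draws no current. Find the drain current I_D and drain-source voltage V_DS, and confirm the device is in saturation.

I_D ≈ 0.28 mA, V_DS ≈ 11 V

V_G = V_DD·R_2/(R_1+R_2) = 12×68/398 = 2.05 V.
Assume saturation: I_D = (k_n/2)(V_GS − V_t)² with V_GS = V_G − I_D·R_S = 2.05 − 0.39·I_D.
Substituting gives 0.144·I_D² − 1.48·I_D + 0.402 = 0, with roots I_D = 0.279 or 9.98 mA.
The root I_D = 9.98 mA gives V_GS = -1.84 V ≤ V_t, so take I_D = 0.279 mA.
Then V_GS = 1.94 V and V_DS = V_DD − I_D(R_D+R_S) = 12 − 0.279×5.09 = 10.6 V.
Saturation requires V_DS ≥ V_GS − V_t = 0.542 V; 10.6 ≥ 0.542 ✓.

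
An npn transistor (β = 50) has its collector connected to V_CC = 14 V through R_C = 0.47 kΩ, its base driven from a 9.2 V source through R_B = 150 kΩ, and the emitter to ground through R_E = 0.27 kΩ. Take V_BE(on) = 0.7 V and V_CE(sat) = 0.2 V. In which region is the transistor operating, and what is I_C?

active; I_C ≈ 2.6 mA

Assume active. Base-emitter loop: I_B = (V_BB − V_BE)/(R_B + (β+1)R_E) = (9.2 − 0.7)/(150 + 51×0.27) = 0.0519 mA.
I_C = β·I_B = 50×0.0519 = 2.6 mA.
V_CE = V_CC − I_C·R_C − I_E·R_E = 14 − 2.6×0.47 − 2.65×0.27 = 12.1 V > V_CE(sat), so the active-region assumption holds.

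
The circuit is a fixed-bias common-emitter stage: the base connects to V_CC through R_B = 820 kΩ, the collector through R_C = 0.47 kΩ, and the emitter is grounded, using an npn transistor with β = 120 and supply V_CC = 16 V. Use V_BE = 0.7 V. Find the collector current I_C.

I_C ≈ 2.2 mA

Base loop: V_CC = I_B·R_B + V_BE, so I_B = (16 − 0.7)/820 kΩ = 0.0187 mA.
In the active region I_C = β·I_B = 120 × 0.0187 = 2.24 mA.
Collector loop: V_CE = V_CC − I_C·R_C = 16 − 2.24×0.47 = 14.9 V.
Since V_CE = 14.9 V > V_CE(sat) ≈ 0.2 V, the transistor is in the active region as assumed.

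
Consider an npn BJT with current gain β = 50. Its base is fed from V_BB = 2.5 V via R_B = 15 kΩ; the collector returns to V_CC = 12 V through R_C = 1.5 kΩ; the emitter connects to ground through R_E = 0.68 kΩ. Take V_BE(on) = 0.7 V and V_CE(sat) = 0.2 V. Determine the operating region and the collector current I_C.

active; I_C ≈ 1.8 mA

Assume active. Base-emitter loop: I_B = (V_BB − V_BE)/(R_B + (β+1)R_E) = (2.5 − 0.7)/(15 + 51×0.68) = 0.0362 mA.
I_C = β·I_B = 50×0.0362 = 1.81 mA.
V_CE = V_CC − I_C·R_C − I_E·R_E = 12 − 1.81×1.5 − 1.85×0.68 = 8.03 V > V_CE(sat), so the active-region assumption holds.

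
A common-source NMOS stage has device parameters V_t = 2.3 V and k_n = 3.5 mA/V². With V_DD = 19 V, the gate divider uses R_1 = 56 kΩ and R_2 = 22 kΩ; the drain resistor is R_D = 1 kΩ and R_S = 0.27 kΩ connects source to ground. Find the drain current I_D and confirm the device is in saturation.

I_D ≈ 5 mA

V_G = V_DD·R_2/(R_1+R_2) = 19×22/78 = 5.36 V.
Assume saturation: I_D = (k_n/2)(V_GS − V_t)² with V_GS = V_G − I_D·R_S = 5.36 − 0.27·I_D.
Substituting gives 0.128·I_D² − 3.89·I_D + 16.4 = 0, with roots I_D = 5.04 or 25.5 mA.
The root I_D = 25.5 mA gives V_GS = -1.51 V ≤ V_t, so take I_D = 5.04 mA.
Then V_GS = 4 V and V_DS = V_DD − I_D(R_D+R_S) = 19 − 5.04×1.27 = 12.6 V.
Saturation requires V_DS ≥ V_GS − V_t = 1.7 V; 12.6 ≥ 1.7 ✓.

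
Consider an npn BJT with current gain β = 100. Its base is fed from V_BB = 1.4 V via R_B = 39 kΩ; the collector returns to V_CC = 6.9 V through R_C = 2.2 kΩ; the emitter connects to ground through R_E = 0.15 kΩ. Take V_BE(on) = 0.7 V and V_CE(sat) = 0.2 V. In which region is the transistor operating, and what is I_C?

Assume active. Base-emitter loop: I_B = (V_BB − V_BE)/(R_B + (β+1)R_E) = (1.4 − 0.7)/(39 + 101×0.15) = 0.0129 mA.
I_C = β·I_B = 100×0.0129 = 1.29 mA.
V_CE = V_CC − I_C·R_C − I_E·R_E = 6.9 − 1.29×2.2 − 1.31×0.15 = 3.86 V > V_CE(sat), so the active-region assumption holds.

active; I_C ≈ 1.3 mA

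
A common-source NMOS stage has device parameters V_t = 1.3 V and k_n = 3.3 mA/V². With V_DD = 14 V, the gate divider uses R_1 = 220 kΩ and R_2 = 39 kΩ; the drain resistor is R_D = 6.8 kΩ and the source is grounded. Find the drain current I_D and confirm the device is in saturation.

V_G = V_DD·R_2/(R_1+R_2) = 14×39/259 = 2.11 V. With the source grounded, V_GS = V_G = 2.11 V.
Assume saturation: I_D = (k_n/2)(V_GS − V_t)² = (3.3/2)×(2.11 − 1.3)² = 1.65×0.808² = 1.08 mA.
V_DS = V_DD − I_D·R_D = 14 − 1.08×6.8 = 6.67 V.
Saturation requires V_DS ≥ V_GS − V_t = 0.808 V; 6.67 ≥ 0.808 ✓.

I_D ≈ 1.1 mA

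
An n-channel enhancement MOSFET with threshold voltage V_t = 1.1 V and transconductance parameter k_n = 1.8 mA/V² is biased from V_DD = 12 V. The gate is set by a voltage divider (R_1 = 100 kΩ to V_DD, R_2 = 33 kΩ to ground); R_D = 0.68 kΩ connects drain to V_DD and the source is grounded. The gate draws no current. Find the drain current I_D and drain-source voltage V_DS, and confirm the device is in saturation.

I_D ≈ 3.2 mA, V_DS ≈ 9.8 V

V_G = V_DD·R_2/(R_1+R_2) = 12×33/133 = 2.98 V. With the source grounded, V_GS = V_G = 2.98 V.
Assume saturation: I_D = (k_n/2)(V_GS − V_t)² = (1.8/2)×(2.98 − 1.1)² = 0.9×1.88² = 3.17 mA.
V_DS = V_DD − I_D·R_D = 12 − 3.17×0.68 = 9.84 V.
Saturation requires V_DS ≥ V_GS − V_t = 1.88 V; 9.84 ≥ 1.88 ✓.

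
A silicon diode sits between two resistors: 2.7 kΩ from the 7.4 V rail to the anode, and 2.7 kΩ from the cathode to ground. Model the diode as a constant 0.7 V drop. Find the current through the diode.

The two resistors are in series with the diode, so KVL gives 7.4 = I·2.7 + 0.7 + I·2.7.
I = (7.4 − 0.7) / (2.7 + 2.7) kΩ = 6.7 / 5.4 = 1.24 mA.

I ≈ 1.2 mA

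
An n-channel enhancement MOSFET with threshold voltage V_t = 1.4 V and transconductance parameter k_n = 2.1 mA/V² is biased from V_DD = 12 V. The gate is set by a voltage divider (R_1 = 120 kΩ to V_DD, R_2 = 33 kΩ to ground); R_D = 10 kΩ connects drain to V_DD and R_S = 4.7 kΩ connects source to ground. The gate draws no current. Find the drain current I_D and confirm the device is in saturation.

I_D ≈ 0.17 mA

V_G = V_DD·R_2/(R_1+R_2) = 12×33/153 = 2.59 V.
Assume saturation: I_D = (k_n/2)(V_GS − V_t)² with V_GS = V_G − I_D·R_S = 2.59 − 4.7·I_D.
Substituting gives 23.2·I_D² − 12.7·I_D + 1.48 = 0, with roots I_D = 0.168 or 0.381 mA.
The root I_D = 0.381 mA gives V_GS = 0.798 V ≤ V_t, so take I_D = 0.168 mA.
Then V_GS = 1.8 V and V_DS = V_DD − I_D(R_D+R_S) = 12 − 0.168×14.7 = 9.53 V.
Saturation requires V_DS ≥ V_GS − V_t = 0.4 V; 9.53 ≥ 0.4 ✓.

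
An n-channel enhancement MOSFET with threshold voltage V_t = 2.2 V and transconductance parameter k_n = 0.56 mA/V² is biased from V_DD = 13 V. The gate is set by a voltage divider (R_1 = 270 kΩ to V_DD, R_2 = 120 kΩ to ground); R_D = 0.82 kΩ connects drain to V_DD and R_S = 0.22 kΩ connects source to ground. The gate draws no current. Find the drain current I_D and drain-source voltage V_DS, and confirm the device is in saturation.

V_G = V_DD·R_2/(R_1+R_2) = 13×120/390 = 4 V.
Assume saturation: I_D = (k_n/2)(V_GS − V_t)² with V_GS = V_G − I_D·R_S = 4 − 0.22·I_D.
Substituting gives 0.0136·I_D² − 1.22·I_D + 0.907 = 0, with roots I_D = 0.749 or 89.4 mA.
The root I_D = 89.4 mA gives V_GS = -15.7 V ≤ V_t, so take I_D = 0.749 mA.
Then V_GS = 3.84 V and V_DS = V_DD − I_D(R_D+R_S) = 13 − 0.749×1.04 = 12.2 V.
Saturation requires V_DS ≥ V_GS − V_t = 1.64 V; 12.2 ≥ 1.64 ✓.

I_D ≈ 0.75 mA, V_DS ≈ 12 V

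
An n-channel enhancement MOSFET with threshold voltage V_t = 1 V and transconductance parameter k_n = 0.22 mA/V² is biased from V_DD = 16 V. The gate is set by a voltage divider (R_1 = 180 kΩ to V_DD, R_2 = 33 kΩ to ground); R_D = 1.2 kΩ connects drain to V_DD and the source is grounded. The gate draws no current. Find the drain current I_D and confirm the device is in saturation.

I_D ≈ 0.24 mA

V_G = V_DD·R_2/(R_1+R_2) = 16×33/213 = 2.48 V. With the source grounded, V_GS = V_G = 2.48 V.
Assume saturation: I_D = (k_n/2)(V_GS − V_t)² = (0.22/2)×(2.48 − 1)² = 0.11×1.48² = 0.241 mA.
V_DS = V_DD − I_D·R_D = 16 − 0.241×1.2 = 15.7 V.
Saturation requires V_DS ≥ V_GS − V_t = 1.48 V; 15.7 ≥ 1.48 ✓.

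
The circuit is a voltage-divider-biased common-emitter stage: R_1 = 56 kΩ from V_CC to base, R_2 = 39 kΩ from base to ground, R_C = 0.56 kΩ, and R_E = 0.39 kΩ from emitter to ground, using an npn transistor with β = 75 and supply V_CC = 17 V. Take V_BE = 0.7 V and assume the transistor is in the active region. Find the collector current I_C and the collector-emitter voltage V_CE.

Thevenize the base divider: V_Th = V_CC·R_2/(R_1+R_2) = 17×39/95 = 6.98 V, R_Th = R_1‖R_2 = 23 kΩ.
Base-emitter loop: V_Th = I_B·R_Th + V_BE + (β+1)I_B·R_E, so I_B = (6.98 − 0.7) / (23 + 76×0.39) = 0.119 mA.
I_C = β·I_B = 75×0.119 = 8.95 mA, and I_E = (β+1)I_B = 9.07 mA.
V_CE = V_CC − I_C·R_C − I_E·R_E = 17 − 8.95×0.56 − 9.07×0.39 = 8.45 V.
V_CE = 8.45 V > 0.2 V confirms active-region operation.

I_C ≈ 8.9 mA, V_CE ≈ 8.5 V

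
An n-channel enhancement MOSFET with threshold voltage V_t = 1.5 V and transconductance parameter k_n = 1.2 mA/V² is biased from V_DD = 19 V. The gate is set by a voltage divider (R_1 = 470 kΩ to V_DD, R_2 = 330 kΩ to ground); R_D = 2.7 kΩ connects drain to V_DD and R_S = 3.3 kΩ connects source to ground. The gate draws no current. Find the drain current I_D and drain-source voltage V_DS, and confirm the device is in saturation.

V_G = V_DD·R_2/(R_1+R_2) = 19×330/800 = 7.84 V.
Assume saturation: I_D = (k_n/2)(V_GS − V_t)² with V_GS = V_G − I_D·R_S = 7.84 − 3.3·I_D.
Substituting gives 6.53·I_D² − 26.1·I_D + 24.1 = 0, with roots I_D = 1.45 or 2.54 mA.
The root I_D = 2.54 mA gives V_GS = -0.559 V ≤ V_t, so take I_D = 1.45 mA.
Then V_GS = 3.05 V and V_DS = V_DD − I_D(R_D+R_S) = 19 − 1.45×6 = 10.3 V.
Saturation requires V_DS ≥ V_GS − V_t = 1.55 V; 10.3 ≥ 1.55 ✓.

I_D ≈ 1.4 mA, V_DS ≈ 10 V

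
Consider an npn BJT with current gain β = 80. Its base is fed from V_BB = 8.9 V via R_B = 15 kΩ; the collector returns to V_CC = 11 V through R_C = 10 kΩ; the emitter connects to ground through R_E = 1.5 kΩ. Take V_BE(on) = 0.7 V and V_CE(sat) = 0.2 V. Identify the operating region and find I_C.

Assume active: I_B = (8.9 − 0.7)/(15 + 81×1.5) = 0.0601 mA, I_C = β·I_B = 4.81 mA.
Then V_CE = 11 − 4.81×10 − 4.87×1.5 = -44.4 V < 0.2 V — the active assumption fails.
Re-solve with V_CE = 0.2 V. KCL at the emitter: V_E/R_E = (V_BB−0.7−V_E)/R_B + (V_CC−0.2−V_E)/R_C, giving V_E = 1.95 V.
I_C = (V_CC − 0.2 − V_E)/R_C = (10.8 − 1.95)/10 = 0.885 mA.
Check: I_B = (8.2 − 1.95)/15 = 0.417 mA, and β·I_B = 33.3 mA > I_C, confirming saturation.

saturation; I_C ≈ 0.88 mA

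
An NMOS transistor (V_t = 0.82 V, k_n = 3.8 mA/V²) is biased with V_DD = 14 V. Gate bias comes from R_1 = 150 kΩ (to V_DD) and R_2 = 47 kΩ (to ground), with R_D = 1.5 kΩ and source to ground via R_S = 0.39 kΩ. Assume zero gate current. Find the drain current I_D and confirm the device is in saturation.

I_D ≈ 3.2 mA

V_G = V_DD·R_2/(R_1+R_2) = 14×47/197 = 3.34 V.
Assume saturation: I_D = (k_n/2)(V_GS − V_t)² with V_GS = V_G − I_D·R_S = 3.34 − 0.39·I_D.
Substituting gives 0.289·I_D² − 4.73·I_D + 12.1 = 0, with roots I_D = 3.16 or 13.2 mA.
The root I_D = 13.2 mA gives V_GS = -1.82 V ≤ V_t, so take I_D = 3.16 mA.
Then V_GS = 2.11 V and V_DS = V_DD − I_D(R_D+R_S) = 14 − 3.16×1.89 = 8.03 V.
Saturation requires V_DS ≥ V_GS − V_t = 1.29 V; 8.03 ≥ 1.29 ✓.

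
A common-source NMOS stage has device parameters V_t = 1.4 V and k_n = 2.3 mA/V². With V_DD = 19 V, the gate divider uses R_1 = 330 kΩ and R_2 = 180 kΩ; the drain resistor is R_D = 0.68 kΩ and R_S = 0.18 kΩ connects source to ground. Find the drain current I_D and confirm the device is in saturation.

I_D ≈ 12 mA

V_G = V_DD·R_2/(R_1+R_2) = 19×180/510 = 6.71 V.
Assume saturation: I_D = (k_n/2)(V_GS − V_t)² with V_GS = V_G − I_D·R_S = 6.71 − 0.18·I_D.
Substituting gives 0.0373·I_D² − 3.2·I_D + 32.4 = 0, with roots I_D = 11.7 or 74.1 mA.
The root I_D = 74.1 mA gives V_GS = -6.62 V ≤ V_t, so take I_D = 11.7 mA.
Then V_GS = 4.59 V and V_DS = V_DD − I_D(R_D+R_S) = 19 − 11.7×0.86 = 8.91 V.
Saturation requires V_DS ≥ V_GS − V_t = 3.19 V; 8.91 ≥ 3.19 ✓.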